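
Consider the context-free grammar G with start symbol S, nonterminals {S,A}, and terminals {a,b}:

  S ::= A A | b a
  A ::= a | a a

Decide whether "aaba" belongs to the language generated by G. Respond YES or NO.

CNF form of G:
  S -> A A | T1 T0
  A -> T0 T0 | a
  T0 -> a
  T1 -> b

Fill CYK table bottom-up:
  cell(0,0) a: {A,T0}  orig:{A}
  cell(1,1) a: {A,T0}  orig:{A}
  cell(2,2) b: {T1}  orig:{}
  cell(3,3) a: {A,T0}  orig:{A}
  cell(0,1) aa: {A,S}
  cell(1,2) ab: ∅
  cell(2,3) ba: {S}
  cell(0,2) aab: ∅
  cell(1,3) aba: ∅
  cell(0,3) aaba: ∅

S ∉ T[0,3] ⇒ NO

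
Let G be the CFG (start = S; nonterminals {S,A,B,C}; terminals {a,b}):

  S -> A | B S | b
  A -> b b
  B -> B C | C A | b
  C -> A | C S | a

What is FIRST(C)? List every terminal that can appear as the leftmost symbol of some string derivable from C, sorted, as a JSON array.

Compute FIRST by fixpoint:
round 1:
  A via A→b b: +{b}
  B via B→b: +{b}
  C via C→A: +{b}
  C via C→a: +{a}
  S via S→A: +{b}
  S: {b}  A: {b}  B: {b}  C: {a,b}
round 2:
  B via B→C A: +{a}
  S via S→B S: +{a}
  S: {a,b}  A: {b}  B: {a,b}  C: {a,b}
round 3: — fixpoint
  S: {a,b}  A: {b}  B: {a,b}  C: {a,b}

FIRST(C) = ["a", "b"]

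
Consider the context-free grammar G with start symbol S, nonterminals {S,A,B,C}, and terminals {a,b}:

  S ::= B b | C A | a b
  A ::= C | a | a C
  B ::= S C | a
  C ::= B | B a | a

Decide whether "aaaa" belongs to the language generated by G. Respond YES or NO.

Convert to CNF:
  S -> B T1 | C A | T0 T1
  A -> B T0 | S C | T0 C | a
  B -> S C | a
  C -> B T0 | S C | a
  T0 -> a
  T1 -> b

CYK fill:
  cell(0,0) a: {A,B,C,T0}  orig:{A,B,C}
  cell(1,1) a: {A,B,C,T0}  orig:{A,B,C}
  cell(2,2) a: {A,B,C,T0}  orig:{A,B,C}
  cell(3,3) a: {A,B,C,T0}  orig:{A,B,C}
  cell(0,1) aa: {A,C,S}
  cell(1,2) aa: {A,C,S}
  cell(2,3) aa: {A,C,S}
  cell(0,2) aaa: {A,B,C,S}
  cell(1,3) aaa: {A,B,C,S}
  cell(0,3) aaaa: {A,B,C,S}

S ∈ T[0,3] ⇒ YES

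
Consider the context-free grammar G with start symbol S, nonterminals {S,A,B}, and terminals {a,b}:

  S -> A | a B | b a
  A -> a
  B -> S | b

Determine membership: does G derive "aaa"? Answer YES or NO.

Convert to CNF:
  S -> T0 B | T1 T0 | a
  A -> a
  B -> T0 B | T1 T0 | a | b
  T0 -> a
  T1 -> b

Fill CYK table bottom-up:
  [0..0]={A,B,S,T0}  "a"  orig:{A,B,S}
  [1..1]={A,B,S,T0}  "a"  orig:{A,B,S}
  [2..2]={A,B,S,T0}  "a"  orig:{A,B,S}
  [0..1]={B,S}  "aa"
  [1..2]={B,S}  "aa"
  [0..2]={B,S}  "aaa"

S ∈ T[0,2] ⇒ YES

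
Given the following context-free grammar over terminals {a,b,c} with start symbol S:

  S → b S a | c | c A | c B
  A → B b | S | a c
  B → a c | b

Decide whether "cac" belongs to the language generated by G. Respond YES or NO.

CNF form of G:
  S -> T0 X4 | T2 A | T2 B | c
  A -> B T0 | T0 X3 | T1 T2 | T2 A | T2 B | c
  B -> T1 T2 | b
  T0 -> b
  T1 -> a
  T2 -> c
  X3 -> S T1
  X4 -> S T1

Fill CYK table bottom-up:
  cell(0,0) c: {A,S,T2}  orig:{A,S}
  cell(1,1) a: {T1}  orig:{}
  cell(2,2) c: {A,S,T2}  orig:{A,S}
  cell(0,1) ca: {X3,X4}  orig:{}
  cell(1,2) ac: {A,B}
  cell(0,2) cac: {A,S}

S ∈ T[0,2] ⇒ YES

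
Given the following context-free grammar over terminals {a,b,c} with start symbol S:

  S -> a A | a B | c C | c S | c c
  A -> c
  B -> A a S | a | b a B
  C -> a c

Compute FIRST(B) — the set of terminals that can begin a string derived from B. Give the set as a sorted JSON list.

Compute FIRST by fixpoint:
round 1:
  A via A→c: +{c}
  B via B→A a S: +{c}
  B via B→a: +{a}
  B via B→b a B: +{b}
  C via C→a c: +{a}
  S via S→a A: +{a}
  S via S→c C: +{c}
  FIRST[S]={a,c}  FIRST[A]={c}  FIRST[B]={a,b,c}  FIRST[C]={a}
round 2: (stable)
  FIRST[S]={a,c}  FIRST[A]={c}  FIRST[B]={a,b,c}  FIRST[C]={a}

FIRST(B) = ["a", "b", "c"]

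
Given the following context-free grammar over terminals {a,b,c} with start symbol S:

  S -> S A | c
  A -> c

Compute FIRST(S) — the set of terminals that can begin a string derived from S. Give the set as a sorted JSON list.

FIRST sets, iterate to fixpoint:
iter 1:
  A via A→c: +{c}
  S via S→c: +{c}
  FIRST(S)={c}  FIRST(A)={c}
iter 2: (no change)
  FIRST(S)={c}  FIRST(A)={c}

FIRST(S) = ["c"]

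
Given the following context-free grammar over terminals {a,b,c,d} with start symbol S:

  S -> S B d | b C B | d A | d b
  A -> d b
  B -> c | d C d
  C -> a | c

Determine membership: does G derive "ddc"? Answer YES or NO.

CNF form of G:
  S -> S X3 | T0 A | T0 T1 | T1 X4
  A -> T0 T1
  B -> T0 X2 | c
  C -> a | c
  T0 -> d
  T1 -> b
  X2 -> C T0
  X3 -> B T0
  X4 -> C B

CYK table (by increasing span):
  T[0,0] 'd' = {T0}  orig:{}
  T[1,1] 'd' = {T0}  orig:{}
  T[2,2] 'c' = {B,C}
  T[0,1] 'dd' = ∅
  T[1,2] 'dc' = ∅
  T[0,2] 'ddc' = ∅

S ∉ T[0,2] ⇒ NO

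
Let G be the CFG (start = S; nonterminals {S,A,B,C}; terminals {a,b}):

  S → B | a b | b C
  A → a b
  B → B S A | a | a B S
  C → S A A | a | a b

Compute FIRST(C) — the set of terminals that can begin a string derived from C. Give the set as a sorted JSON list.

FIRST sets, iterate to fixpoint:
iter 1:
  A via A→a b: +{a}
  B via B→a: +{a}
  C via C→a: +{a}
  S via S→B: +{a}
  S via S→b C: +{b}
  FIRST[S]={a,b}  FIRST[A]={a}  FIRST[B]={a}  FIRST[C]={a}
iter 2:
  C via C→S A A: +{b}
  FIRST[S]={a,b}  FIRST[A]={a}  FIRST[B]={a}  FIRST[C]={a,b}
iter 3: (no change)
  FIRST[S]={a,b}  FIRST[A]={a}  FIRST[B]={a}  FIRST[C]={a,b}

FIRST(C) = ["a", "b"]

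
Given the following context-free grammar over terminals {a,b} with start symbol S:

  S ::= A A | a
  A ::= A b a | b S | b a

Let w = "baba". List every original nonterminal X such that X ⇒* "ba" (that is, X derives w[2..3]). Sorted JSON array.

CNF form of G:
  S -> A A | a
  A -> A X2 | T0 S | T0 T1
  T0 -> b
  T1 -> a
  X2 -> T0 T1

CYK fill (cells [i..j] with 2 ≤ i ≤ j ≤ 3 only):
  T[2,2] 'b' = {T0}  orig:{}
  T[3,3] 'a' = {S,T1}  orig:{S}
  T[2,3] 'ba' = {A,X2}  orig:{A}

Original NTs in T[2,3] deriving "ba": ["A"]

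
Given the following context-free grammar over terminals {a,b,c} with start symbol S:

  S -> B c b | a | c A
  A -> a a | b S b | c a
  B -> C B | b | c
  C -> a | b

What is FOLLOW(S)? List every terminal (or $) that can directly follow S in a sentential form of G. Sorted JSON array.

FIRST sets, iterate to fixpoint:
[1]
  A via A→a a: +{a}
  A via A→b S b: +{b}
  A via A→c a: +{c}
  B via B→b: +{b}
  B via B→c: +{c}
  C via C→a: +{a}
  C via C→b: +{b}
  S via S→B c b: +{b,c}
  S via S→a: +{a}
  FIRST[S]={a,b,c}  FIRST[A]={a,b,c}  FIRST[B]={b,c}  FIRST[C]={a,b}
[2]
  B via B→C B: +{a}
  FIRST[S]={a,b,c}  FIRST[A]={a,b,c}  FIRST[B]={a,b,c}  FIRST[C]={a,b}
[3] (no change)
  FIRST[S]={a,b,c}  FIRST[A]={a,b,c}  FIRST[B]={a,b,c}  FIRST[C]={a,b}

FOLLOW sets:
FOLLOW(S) := {$}
pass 1:
  A→b S b: FOLLOW(S) ⊇ FIRST(b) = {b}; new: +{b}
  B→C B: FOLLOW(C) ⊇ FIRST(B) = {a,b,c}; new: +{a,b,c}
  S→B c b: FOLLOW(B) ⊇ FIRST(c) = {c}; new: +{c}
  S→c A: FOLLOW(A) ⊇ FOLLOW(S) ⊇ {$,b}; new: +{$,b}
  FOLLOW(S)={$,b}  FOLLOW(A)={$,b}  FOLLOW(B)={c}  FOLLOW(C)={a,b,c}
pass 2: done
  FOLLOW(S)={$,b}  FOLLOW(A)={$,b}  FOLLOW(B)={c}  FOLLOW(C)={a,b,c}

FOLLOW(S) = ["$", "b"]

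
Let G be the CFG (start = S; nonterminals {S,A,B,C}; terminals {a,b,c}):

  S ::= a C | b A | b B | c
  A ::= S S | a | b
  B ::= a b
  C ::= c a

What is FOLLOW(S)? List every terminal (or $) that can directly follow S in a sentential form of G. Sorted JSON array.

Compute FIRST by fixpoint:
round 1:
  A via A→a: +{a}
  A via A→b: +{b}
  B via B→a b: +{a}
  C via C→c a: +{c}
  S via S→a C: +{a}
  S via S→b A: +{b}
  S via S→c: +{c}
  FIRST(S)={a,b,c}  FIRST(A)={a,b}  FIRST(B)={a}  FIRST(C)={c}
round 2:
  A via A→S S: +{c}
  FIRST(S)={a,b,c}  FIRST(A)={a,b,c}  FIRST(B)={a}  FIRST(C)={c}
round 3: done
  FIRST(S)={a,b,c}  FIRST(A)={a,b,c}  FIRST(B)={a}  FIRST(C)={c}

FOLLOW iteration:
initialize: $ ∈ FOLLOW(S)
pass 1:
  A→S S: FOLLOW(S) ⊇ FIRST(S) = {a,b,c}; new: +{a,b,c}
  S→a C: FOLLOW(C) ⊇ FOLLOW(S) ⊇ {$,a,b,c}; new: +{$,a,b,c}
  S→b A: FOLLOW(A) ⊇ FOLLOW(S) ⊇ {$,a,b,c}; new: +{$,a,b,c}
  S→b B: FOLLOW(B) ⊇ FOLLOW(S) ⊇ {$,a,b,c}; new: +{$,a,b,c}
  FOLLOW[S]={$,a,b,c}  FOLLOW[A]={$,a,b,c}  FOLLOW[B]={$,a,b,c}  FOLLOW[C]={$,a,b,c}
pass 2: done
  FOLLOW[S]={$,a,b,c}  FOLLOW[A]={$,a,b,c}  FOLLOW[B]={$,a,b,c}  FOLLOW[C]={$,a,b,c}

FOLLOW(S) = ["$", "a", "b", "c"]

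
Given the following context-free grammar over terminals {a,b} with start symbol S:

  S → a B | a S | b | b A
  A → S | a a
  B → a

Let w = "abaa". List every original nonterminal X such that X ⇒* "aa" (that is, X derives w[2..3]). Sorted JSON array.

CNF form of G:
  S -> T0 B | T0 S | T1 A | b
  A -> T0 B | T0 S | T0 T0 | T1 A | b
  B -> a
  T0 -> a
  T1 -> b

CYK fill, restricted to cells inside w[2..3]:
  [2..2]={B,T0}  "a"  orig:{B}
  [3..3]={B,T0}  "a"  orig:{B}
  [2..3]={A,S}  "aa"

Original NTs in T[2,3] deriving "aa": ["A", "S"]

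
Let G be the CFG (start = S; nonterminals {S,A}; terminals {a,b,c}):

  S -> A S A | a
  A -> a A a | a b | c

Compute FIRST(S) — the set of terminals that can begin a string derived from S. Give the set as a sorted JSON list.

Compute FIRST by fixpoint:
[1]
  A via A→a A a: +{a}
  A via A→c: +{c}
  S via S→A S A: +{a,c}
  S: {a,c}  A: {a,c}
[2] (no change)
  S: {a,c}  A: {a,c}

FIRST(S) = ["a", "c"]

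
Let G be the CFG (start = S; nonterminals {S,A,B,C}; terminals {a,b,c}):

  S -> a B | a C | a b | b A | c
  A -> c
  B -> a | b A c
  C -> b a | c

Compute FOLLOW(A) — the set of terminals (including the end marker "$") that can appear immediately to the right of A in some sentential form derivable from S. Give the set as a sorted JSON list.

FIRST sets, iterate to fixpoint:
pass 1:
  A via A→c: +{c}
  B via B→a: +{a}
  B via B→b A c: +{b}
  C via C→b a: +{b}
  C via C→c: +{c}
  S via S→a B: +{a}
  S via S→b A: +{b}
  S via S→c: +{c}
  S: {a,b,c}  A: {c}  B: {a,b}  C: {b,c}
pass 2: — fixpoint
  S: {a,b,c}  A: {c}  B: {a,b}  C: {b,c}

Compute FOLLOW by fixpoint:
initialize: $ ∈ FOLLOW(S)
[1]
  B→b A c: FOLLOW(A) ⊇ FIRST(c) = {c}; new: +{c}
  S→a B: FOLLOW(B) ⊇ FOLLOW(S) ⊇ {$}; new: +{$}
  S→a C: FOLLOW(C) ⊇ FOLLOW(S) ⊇ {$}; new: +{$}
  S→b A: FOLLOW(A) ⊇ FOLLOW(S) ⊇ {$}; new: +{$}
  FOLLOW(S)={$}  FOLLOW(A)={$,c}  FOLLOW(B)={$}  FOLLOW(C)={$}
[2] done
  FOLLOW(S)={$}  FOLLOW(A)={$,c}  FOLLOW(B)={$}  FOLLOW(C)={$}

FOLLOW(A) = ["$", "c"]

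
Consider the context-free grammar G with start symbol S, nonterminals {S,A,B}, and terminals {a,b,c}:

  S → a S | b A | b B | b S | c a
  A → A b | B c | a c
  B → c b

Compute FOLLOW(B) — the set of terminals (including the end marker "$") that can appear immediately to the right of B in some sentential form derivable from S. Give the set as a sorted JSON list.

Compute FIRST by fixpoint:
iter 1:
  A via A→a c: +{a}
  B via B→c b: +{c}
  S via S→a S: +{a}
  S via S→b A: +{b}
  S via S→c a: +{c}
  S: {a,b,c}  A: {a}  B: {c}
iter 2:
  A via A→B c: +{c}
  S: {a,b,c}  A: {a,c}  B: {c}
iter 3: (stable)
  S: {a,b,c}  A: {a,c}  B: {c}

FOLLOW iteration:
initialize: $ ∈ FOLLOW(S)
iter 1:
  A→A b: FOLLOW(A) ⊇ FIRST(b) = {b}; new: +{b}
  A→B c: FOLLOW(B) ⊇ FIRST(c) = {c}; new: +{c}
  S→b A: FOLLOW(A) ⊇ FOLLOW(S) ⊇ {$}; new: +{$}
  S→b B: FOLLOW(B) ⊇ FOLLOW(S) ⊇ {$}; new: +{$}
  S: {$}  A: {$,b}  B: {$,c}
iter 2: (no change)
  S: {$}  A: {$,b}  B: {$,c}

FOLLOW(B) = ["$", "c"]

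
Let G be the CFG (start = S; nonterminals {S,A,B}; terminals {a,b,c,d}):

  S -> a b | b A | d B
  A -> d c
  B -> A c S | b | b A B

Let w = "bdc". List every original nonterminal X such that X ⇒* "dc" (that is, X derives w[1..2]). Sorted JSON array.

Convert to CNF:
  S -> T0 B | T2 A | T3 T2
  A -> T0 T1
  B -> A X4 | T2 X5 | b
  T0 -> d
  T1 -> c
  T2 -> b
  T3 -> a
  X4 -> T1 S
  X5 -> A B

CYK fill, restricted to cells inside w[1..2]:
  T[1,1] 'd' = {T0}  orig:{}
  T[2,2] 'c' = {T1}  orig:{}
  T[1,2] 'dc' = {A}

Original NTs in T[1,2] deriving "dc": ["A"]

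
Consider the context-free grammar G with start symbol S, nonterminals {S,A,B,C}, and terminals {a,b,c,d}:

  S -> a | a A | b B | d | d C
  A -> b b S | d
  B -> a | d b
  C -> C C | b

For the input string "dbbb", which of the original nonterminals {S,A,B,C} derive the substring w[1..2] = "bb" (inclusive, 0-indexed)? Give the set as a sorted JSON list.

CNF form of G:
  S -> T0 B | T1 C | T2 A | a | d
  A -> T0 X3 | d
  B -> T1 T0 | a
  C -> C C | b
  T0 -> b
  T1 -> d
  T2 -> a
  X3 -> T0 S

Fill CYK table bottom-up (cells [i..j] with 1 ≤ i ≤ j ≤ 2 only):
  cell(1,1) b: {C,T0}  orig:{C}
  cell(2,2) b: {C,T0}  orig:{C}
  cell(1,2) bb: {C}

Original NTs in T[1,2] deriving "bb": ["C"]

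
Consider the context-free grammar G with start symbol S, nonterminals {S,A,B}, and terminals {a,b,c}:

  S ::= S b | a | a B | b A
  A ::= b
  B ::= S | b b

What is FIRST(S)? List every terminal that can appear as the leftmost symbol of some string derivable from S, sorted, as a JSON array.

FIRST iteration:
round 1:
  A via A→b: +{b}
  B via B→b b: +{b}
  S via S→a: +{a}
  S via S→b A: +{b}
  FIRST(S)={a,b}  FIRST(A)={b}  FIRST(B)={b}
round 2:
  B via B→S: +{a}
  FIRST(S)={a,b}  FIRST(A)={b}  FIRST(B)={a,b}
round 3: — fixpoint
  FIRST(S)={a,b}  FIRST(A)={b}  FIRST(B)={a,b}

FIRST(S) = ["a", "b"]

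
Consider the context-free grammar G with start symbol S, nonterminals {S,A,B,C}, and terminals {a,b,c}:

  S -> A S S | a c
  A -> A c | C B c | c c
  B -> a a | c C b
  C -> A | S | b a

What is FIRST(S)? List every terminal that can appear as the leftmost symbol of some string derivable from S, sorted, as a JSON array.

FIRST sets, iterate to fixpoint:
pass 1:
  A via A→c c: +{c}
  B via B→a a: +{a}
  B via B→c C b: +{c}
  C via C→A: +{c}
  C via C→b a: +{b}
  S via S→A S S: +{c}
  S via S→a c: +{a}
  FIRST[S]={a,c}  FIRST[A]={c}  FIRST[B]={a,c}  FIRST[C]={b,c}
pass 2:
  A via A→C B c: +{b}
  C via C→S: +{a}
  S via S→A S S: +{b}
  FIRST[S]={a,b,c}  FIRST[A]={b,c}  FIRST[B]={a,c}  FIRST[C]={a,b,c}
pass 3:
  A via A→C B c: +{a}
  FIRST[S]={a,b,c}  FIRST[A]={a,b,c}  FIRST[B]={a,c}  FIRST[C]={a,b,c}
pass 4: — fixpoint
  FIRST[S]={a,b,c}  FIRST[A]={a,b,c}  FIRST[B]={a,c}  FIRST[C]={a,b,c}

FIRST(S) = ["a", "b", "c"]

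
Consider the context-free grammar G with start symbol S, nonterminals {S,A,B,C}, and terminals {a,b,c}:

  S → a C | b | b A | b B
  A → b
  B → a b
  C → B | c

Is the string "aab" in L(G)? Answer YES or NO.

Convert to CNF:
  S -> T0 C | T1 A | T1 B | b
  A -> b
  B -> T0 T1
  C -> T0 T1 | c
  T0 -> a
  T1 -> b

CYK table (by increasing span):
  [0..0]={T0}  "a"  orig:{}
  [1..1]={T0}  "a"  orig:{}
  [2..2]={A,S,T1}  "b"  orig:{A,S}
  [0..1]=∅  "aa"
  [1..2]={B,C}  "ab"
  [0..2]={S}  "aab"

S ∈ T[0,2] ⇒ YES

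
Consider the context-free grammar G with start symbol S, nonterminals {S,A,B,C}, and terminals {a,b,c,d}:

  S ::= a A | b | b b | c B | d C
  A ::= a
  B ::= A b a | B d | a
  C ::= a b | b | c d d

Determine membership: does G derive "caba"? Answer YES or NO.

Convert to CNF:
  S -> T0 T0 | T1 A | T2 C | T3 B | b
  A -> a
  B -> A X4 | B T2 | a
  C -> T1 T0 | T3 X5 | b
  T0 -> b
  T1 -> a
  T2 -> d
  T3 -> c
  X4 -> T0 T1
  X5 -> T2 T2

CYK fill:
  [0..0]={T3}  "c"  orig:{}
  [1..1]={A,B,T1}  "a"  orig:{A,B}
  [2..2]={C,S,T0}  "b"  orig:{C,S}
  [3..3]={A,B,T1}  "a"  orig:{A,B}
  [0..1]={S}  "ca"
  [1..2]={C}  "ab"
  [2..3]={X4}  "ba"  orig:{}
  [0..2]=∅  "cab"
  [1..3]={B}  "aba"
  [0..3]={S}  "caba"

S ∈ T[0,3] ⇒ YES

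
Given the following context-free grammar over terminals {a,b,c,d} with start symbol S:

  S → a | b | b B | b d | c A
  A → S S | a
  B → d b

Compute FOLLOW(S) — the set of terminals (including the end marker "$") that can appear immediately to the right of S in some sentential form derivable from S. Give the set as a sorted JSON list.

Compute FIRST by fixpoint:
iter 1:
  A via A→a: +{a}
  B via B→d b: +{d}
  S via S→a: +{a}
  S via S→b: +{b}
  S via S→c A: +{c}
  FIRST(S)={a,b,c}  FIRST(A)={a}  FIRST(B)={d}
iter 2:
  A via A→S S: +{b,c}
  FIRST(S)={a,b,c}  FIRST(A)={a,b,c}  FIRST(B)={d}
iter 3: done
  FIRST(S)={a,b,c}  FIRST(A)={a,b,c}  FIRST(B)={d}

Compute FOLLOW by fixpoint:
FOLLOW(S) := {$}
[1]
  A→S S: FOLLOW(S) ⊇ FIRST(S) = {a,b,c}; new: +{a,b,c}
  S→b B: FOLLOW(B) ⊇ FOLLOW(S) ⊇ {$,a,b,c}; new: +{$,a,b,c}
  S→c A: FOLLOW(A) ⊇ FOLLOW(S) ⊇ {$,a,b,c}; new: +{$,a,b,c}
  S: {$,a,b,c}  A: {$,a,b,c}  B: {$,a,b,c}
[2] — fixpoint
  S: {$,a,b,c}  A: {$,a,b,c}  B: {$,a,b,c}

FOLLOW(S) = ["$", "a", "b", "c"]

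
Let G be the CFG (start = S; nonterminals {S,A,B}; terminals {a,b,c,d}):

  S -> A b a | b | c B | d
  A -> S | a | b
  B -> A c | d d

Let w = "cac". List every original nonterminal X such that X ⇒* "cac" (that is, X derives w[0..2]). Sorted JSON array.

Convert to CNF:
  S -> A X5 | T2 B | b | d
  A -> A X4 | T2 B | a | b | d
  B -> A T2 | T3 T3
  T0 -> b
  T1 -> a
  T2 -> c
  T3 -> d
  X4 -> T0 T1
  X5 -> T0 T1

CYK table (by increasing span), restricted to cells inside w[0..2]:
  T[0,0] 'c' = {T2}  orig:{}
  T[1,1] 'a' = {A,T1}  orig:{A}
  T[2,2] 'c' = {T2}  orig:{}
  T[0,1] 'ca' = ∅
  T[1,2] 'ac' = {B}
  T[0,2] 'cac' = {A,S}

Original NTs in T[0,2] deriving "cac": ["A", "S"]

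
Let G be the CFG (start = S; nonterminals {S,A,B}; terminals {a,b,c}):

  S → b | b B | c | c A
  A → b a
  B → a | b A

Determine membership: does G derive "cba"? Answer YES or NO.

CNF form of G:
  S -> T0 B | T2 A | b | c
  A -> T0 T1
  B -> T0 A | a
  T0 -> b
  T1 -> a
  T2 -> c

CYK fill:
  cell(0,0) c: {S,T2}  orig:{S}
  cell(1,1) b: {S,T0}  orig:{S}
  cell(2,2) a: {B,T1}  orig:{B}
  cell(0,1) cb: ∅
  cell(1,2) ba: {A,S}
  cell(0,2) cba: {S}

S ∈ T[0,2] ⇒ YES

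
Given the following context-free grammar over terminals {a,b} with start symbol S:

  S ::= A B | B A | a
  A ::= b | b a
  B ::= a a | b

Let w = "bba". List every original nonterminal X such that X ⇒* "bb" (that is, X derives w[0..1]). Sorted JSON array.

Convert to CNF:
  S -> A B | B A | a
  A -> T0 T1 | b
  B -> T1 T1 | b
  T0 -> b
  T1 -> a

CYK table (by increasing span) — only the sub-triangle for w[0..1]:
  [0..0]={A,B,T0}  "b"  orig:{A,B}
  [1..1]={A,B,T0}  "b"  orig:{A,B}
  [0..1]={S}  "bb"

Original NTs in T[0,1] deriving "bb": ["S"]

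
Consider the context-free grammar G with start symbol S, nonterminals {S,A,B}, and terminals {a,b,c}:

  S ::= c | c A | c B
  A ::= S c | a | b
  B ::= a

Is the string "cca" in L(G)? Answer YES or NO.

Convert to CNF:
  S -> T0 A | T0 B | c
  A -> S T0 | a | b
  B -> a
  T0 -> c

CYK fill:
  cell(0,0) c: {S,T0}  orig:{S}
  cell(1,1) c: {S,T0}  orig:{S}
  cell(2,2) a: {A,B}
  cell(0,1) cc: {A}
  cell(1,2) ca: {S}
  cell(0,2) cca: ∅

S ∉ T[0,2] ⇒ NO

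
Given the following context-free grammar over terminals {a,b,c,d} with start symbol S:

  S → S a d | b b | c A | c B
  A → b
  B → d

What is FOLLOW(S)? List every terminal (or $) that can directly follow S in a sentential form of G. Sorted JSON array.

Compute FIRST by fixpoint:
pass 1:
  A via A→b: +{b}
  B via B→d: +{d}
  S via S→b b: +{b}
  S via S→c A: +{c}
  S: {b,c}  A: {b}  B: {d}
pass 2: — fixpoint
  S: {b,c}  A: {b}  B: {d}

Compute FOLLOW by fixpoint:
initialize: $ ∈ FOLLOW(S)
pass 1:
  S→S a d: FOLLOW(S) ⊇ FIRST(a) = {a}; new: +{a}
  S→c A: FOLLOW(A) ⊇ FOLLOW(S) ⊇ {$,a}; new: +{$,a}
  S→c B: FOLLOW(B) ⊇ FOLLOW(S) ⊇ {$,a}; new: +{$,a}
  FOLLOW(S)={$,a}  FOLLOW(A)={$,a}  FOLLOW(B)={$,a}
pass 2: — fixpoint
  FOLLOW(S)={$,a}  FOLLOW(A)={$,a}  FOLLOW(B)={$,a}

FOLLOW(S) = ["$", "a"]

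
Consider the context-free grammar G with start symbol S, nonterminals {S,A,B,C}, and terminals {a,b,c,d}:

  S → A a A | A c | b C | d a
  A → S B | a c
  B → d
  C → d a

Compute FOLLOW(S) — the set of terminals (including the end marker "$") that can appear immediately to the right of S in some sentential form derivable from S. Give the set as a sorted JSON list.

FIRST iteration:
[1]
  A via A→a c: +{a}
  B via B→d: +{d}
  C via C→d a: +{d}
  S via S→A a A: +{a}
  S via S→b C: +{b}
  S via S→d a: +{d}
  S: {a,b,d}  A: {a}  B: {d}  C: {d}
[2]
  A via A→S B: +{b,d}
  S: {a,b,d}  A: {a,b,d}  B: {d}  C: {d}
[3] (no change)
  S: {a,b,d}  A: {a,b,d}  B: {d}  C: {d}

FOLLOW sets:
seed FOLLOW(S) with $
[1]
  A→S B: FOLLOW(S) ⊇ FIRST(B) = {d}; new: +{d}
  S→A a A: FOLLOW(A) ⊇ FIRST(a) = {a}; new: +{a}
  S→A a A: FOLLOW(A) ⊇ FOLLOW(S) ⊇ {$,d}; new: +{$,d}
  S→A c: FOLLOW(A) ⊇ FIRST(c) = {c}; new: +{c}
  S→b C: FOLLOW(C) ⊇ FOLLOW(S) ⊇ {$,d}; new: +{$,d}
  S: {$,d}  A: {$,a,c,d}  B: {}  C: {$,d}
[2]
  A→S B: FOLLOW(B) ⊇ FOLLOW(A) ⊇ {$,a,c,d}; new: +{$,a,c,d}
  S: {$,d}  A: {$,a,c,d}  B: {$,a,c,d}  C: {$,d}
[3] — fixpoint
  S: {$,d}  A: {$,a,c,d}  B: {$,a,c,d}  C: {$,d}

FOLLOW(S) = ["$", "d"]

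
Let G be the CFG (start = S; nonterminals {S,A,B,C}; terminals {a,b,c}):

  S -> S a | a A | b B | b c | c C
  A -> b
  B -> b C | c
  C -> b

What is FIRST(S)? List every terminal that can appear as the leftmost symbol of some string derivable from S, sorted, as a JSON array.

FIRST sets, iterate to fixpoint:
pass 1:
  A via A→b: +{b}
  B via B→b C: +{b}
  B via B→c: +{c}
  C via C→b: +{b}
  S via S→a A: +{a}
  S via S→b B: +{b}
  S via S→c C: +{c}
  S: {a,b,c}  A: {b}  B: {b,c}  C: {b}
pass 2: — fixpoint
  S: {a,b,c}  A: {b}  B: {b,c}  C: {b}

FIRST(S) = ["a", "b", "c"]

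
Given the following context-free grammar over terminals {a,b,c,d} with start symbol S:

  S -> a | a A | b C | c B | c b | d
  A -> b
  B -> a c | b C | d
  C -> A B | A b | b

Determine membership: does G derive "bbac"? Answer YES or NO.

Convert to CNF:
  S -> T0 A | T1 B | T1 T2 | T2 C | a | d
  A -> b
  B -> T0 T1 | T2 C | d
  C -> A B | A T2 | b
  T0 -> a
  T1 -> c
  T2 -> b

CYK fill:
  T[0,0] 'b' = {A,C,T2}  orig:{A,C}
  T[1,1] 'b' = {A,C,T2}  orig:{A,C}
  T[2,2] 'a' = {S,T0}  orig:{S}
  T[3,3] 'c' = {T1}  orig:{}
  T[0,1] 'bb' = {B,C,S}
  T[1,2] 'ba' = ∅
  T[2,3] 'ac' = {B}
  T[0,2] 'bba' = ∅
  T[1,3] 'bac' = {C}
  T[0,3] 'bbac' = {B,S}

S ∈ T[0,3] ⇒ YES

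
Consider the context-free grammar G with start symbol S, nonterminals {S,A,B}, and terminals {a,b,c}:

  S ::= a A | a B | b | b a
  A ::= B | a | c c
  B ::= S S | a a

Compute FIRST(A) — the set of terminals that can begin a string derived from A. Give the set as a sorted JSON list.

FIRST sets, iterate to fixpoint:
round 1:
  A via A→a: +{a}
  A via A→c c: +{c}
  B via B→a a: +{a}
  S via S→a A: +{a}
  S via S→b: +{b}
  FIRST(S)={a,b}  FIRST(A)={a,c}  FIRST(B)={a}
round 2:
  B via B→S S: +{b}
  FIRST(S)={a,b}  FIRST(A)={a,c}  FIRST(B)={a,b}
round 3:
  A via A→B: +{b}
  FIRST(S)={a,b}  FIRST(A)={a,b,c}  FIRST(B)={a,b}
round 4: — fixpoint
  FIRST(S)={a,b}  FIRST(A)={a,b,c}  FIRST(B)={a,b}

FIRST(A) = ["a", "b", "c"]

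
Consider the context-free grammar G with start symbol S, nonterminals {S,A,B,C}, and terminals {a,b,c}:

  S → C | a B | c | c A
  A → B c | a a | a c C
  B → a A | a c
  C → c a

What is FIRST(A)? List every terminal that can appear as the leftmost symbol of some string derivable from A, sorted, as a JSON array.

Compute FIRST by fixpoint:
pass 1:
  A via A→a a: +{a}
  B via B→a A: +{a}
  C via C→c a: +{c}
  S via S→C: +{c}
  S via S→a B: +{a}
  S: {a,c}  A: {a}  B: {a}  C: {c}
pass 2: (stable)
  S: {a,c}  A: {a}  B: {a}  C: {c}

FIRST(A) = ["a"]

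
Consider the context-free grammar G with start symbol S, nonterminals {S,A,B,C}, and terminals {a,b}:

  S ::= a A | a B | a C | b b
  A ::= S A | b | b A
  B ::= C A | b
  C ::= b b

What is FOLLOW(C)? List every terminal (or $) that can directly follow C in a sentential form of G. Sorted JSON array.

FIRST iteration:
round 1:
  A via A→b: +{b}
  B via B→b: +{b}
  C via C→b b: +{b}
  S via S→a A: +{a}
  S via S→b b: +{b}
  FIRST(S)={a,b}  FIRST(A)={b}  FIRST(B)={b}  FIRST(C)={b}
round 2:
  A via A→S A: +{a}
  FIRST(S)={a,b}  FIRST(A)={a,b}  FIRST(B)={b}  FIRST(C)={b}
round 3: — fixpoint
  FIRST(S)={a,b}  FIRST(A)={a,b}  FIRST(B)={b}  FIRST(C)={b}

FOLLOW iteration:
FOLLOW(S) := {$}
pass 1:
  A→S A: FOLLOW(S) ⊇ FIRST(A) = {a,b}; new: +{a,b}
  B→C A: FOLLOW(C) ⊇ FIRST(A) = {a,b}; new: +{a,b}
  S→a A: FOLLOW(A) ⊇ FOLLOW(S) ⊇ {$,a,b}; new: +{$,a,b}
  S→a B: FOLLOW(B) ⊇ FOLLOW(S) ⊇ {$,a,b}; new: +{$,a,b}
  S→a C: FOLLOW(C) ⊇ FOLLOW(S) ⊇ {$,a,b}; new: +{$}
  FOLLOW[S]={$,a,b}  FOLLOW[A]={$,a,b}  FOLLOW[B]={$,a,b}  FOLLOW[C]={$,a,b}
pass 2: (stable)
  FOLLOW[S]={$,a,b}  FOLLOW[A]={$,a,b}  FOLLOW[B]={$,a,b}  FOLLOW[C]={$,a,b}

FOLLOW(C) = ["$", "a", "b"]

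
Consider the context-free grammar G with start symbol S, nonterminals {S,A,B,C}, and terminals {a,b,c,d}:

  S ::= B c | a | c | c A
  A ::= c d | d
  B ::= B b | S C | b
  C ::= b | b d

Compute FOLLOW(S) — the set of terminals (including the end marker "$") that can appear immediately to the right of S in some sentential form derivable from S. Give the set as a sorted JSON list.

Compute FIRST by fixpoint:
pass 1:
  A via A→c d: +{c}
  A via A→d: +{d}
  B via B→b: +{b}
  C via C→b: +{b}
  S via S→B c: +{b}
  S via S→a: +{a}
  S via S→c: +{c}
  S: {a,b,c}  A: {c,d}  B: {b}  C: {b}
pass 2:
  B via B→S C: +{a,c}
  S: {a,b,c}  A: {c,d}  B: {a,b,c}  C: {b}
pass 3: (no change)
  S: {a,b,c}  A: {c,d}  B: {a,b,c}  C: {b}

FOLLOW iteration:
seed FOLLOW(S) with $
[1]
  B→B b: FOLLOW(B) ⊇ FIRST(b) = {b}; new: +{b}
  B→S C: FOLLOW(S) ⊇ FIRST(C) = {b}; new: +{b}
  B→S C: FOLLOW(C) ⊇ FOLLOW(B) ⊇ {b}; new: +{b}
  S→B c: FOLLOW(B) ⊇ FIRST(c) = {c}; new: +{c}
  S→c A: FOLLOW(A) ⊇ FOLLOW(S) ⊇ {$,b}; new: +{$,b}
  S: {$,b}  A: {$,b}  B: {b,c}  C: {b}
[2]
  B→S C: FOLLOW(C) ⊇ FOLLOW(B) ⊇ {b,c}; new: +{c}
  S: {$,b}  A: {$,b}  B: {b,c}  C: {b,c}
[3] done
  S: {$,b}  A: {$,b}  B: {b,c}  C: {b,c}

FOLLOW(S) = ["$", "b"]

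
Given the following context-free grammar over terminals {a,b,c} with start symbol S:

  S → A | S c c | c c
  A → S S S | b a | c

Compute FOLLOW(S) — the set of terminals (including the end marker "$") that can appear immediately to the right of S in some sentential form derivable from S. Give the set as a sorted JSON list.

FIRST iteration:
iter 1:
  A via A→b a: +{b}
  A via A→c: +{c}
  S via S→A: +{b,c}
  FIRST(S)={b,c}  FIRST(A)={b,c}
iter 2: (no change)
  FIRST(S)={b,c}  FIRST(A)={b,c}

Compute FOLLOW by fixpoint:
seed FOLLOW(S) with $
iter 1:
  A→S S S: FOLLOW(S) ⊇ FIRST(S) = {b,c}; new: +{b,c}
  S→A: FOLLOW(A) ⊇ FOLLOW(S) ⊇ {$,b,c}; new: +{$,b,c}
  FOLLOW(S)={$,b,c}  FOLLOW(A)={$,b,c}
iter 2: (no change)
  FOLLOW(S)={$,b,c}  FOLLOW(A)={$,b,c}

FOLLOW(S) = ["$", "b", "c"]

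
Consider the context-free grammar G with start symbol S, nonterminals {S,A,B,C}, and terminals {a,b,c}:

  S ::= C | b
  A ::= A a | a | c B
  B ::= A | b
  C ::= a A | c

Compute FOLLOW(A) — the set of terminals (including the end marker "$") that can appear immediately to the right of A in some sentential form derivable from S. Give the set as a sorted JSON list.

Compute FIRST by fixpoint:
round 1:
  A via A→a: +{a}
  A via A→c B: +{c}
  B via B→A: +{a,c}
  B via B→b: +{b}
  C via C→a A: +{a}
  C via C→c: +{c}
  S via S→C: +{a,c}
  S via S→b: +{b}
  FIRST[S]={a,b,c}  FIRST[A]={a,c}  FIRST[B]={a,b,c}  FIRST[C]={a,c}
round 2: — fixpoint
  FIRST[S]={a,b,c}  FIRST[A]={a,c}  FIRST[B]={a,b,c}  FIRST[C]={a,c}

FOLLOW iteration:
initialize: $ ∈ FOLLOW(S)
round 1:
  A→A a: FOLLOW(A) ⊇ FIRST(a) = {a}; new: +{a}
  A→c B: FOLLOW(B) ⊇ FOLLOW(A) ⊇ {a}; new: +{a}
  S→C: FOLLOW(C) ⊇ FOLLOW(S) ⊇ {$}; new: +{$}
  S: {$}  A: {a}  B: {a}  C: {$}
round 2:
  C→a A: FOLLOW(A) ⊇ FOLLOW(C) ⊇ {$}; new: +{$}
  S: {$}  A: {$,a}  B: {a}  C: {$}
round 3:
  A→c B: FOLLOW(B) ⊇ FOLLOW(A) ⊇ {$,a}; new: +{$}
  S: {$}  A: {$,a}  B: {$,a}  C: {$}
round 4: done
  S: {$}  A: {$,a}  B: {$,a}  C: {$}

FOLLOW(A) = ["$", "a"]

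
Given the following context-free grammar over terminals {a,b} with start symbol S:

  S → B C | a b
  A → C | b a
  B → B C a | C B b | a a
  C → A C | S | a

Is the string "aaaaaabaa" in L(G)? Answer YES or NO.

CNF form of G:
  S -> B C | T0 T1
  A -> A C | B C | T0 T1 | T1 T0 | a
  B -> B X2 | C X3 | T0 T0
  C -> A C | B C | T0 T1 | a
  T0 -> a
  T1 -> b
  X2 -> C T0
  X3 -> B T1

CYK fill:
  [0..0]={A,C,T0}  "a"  orig:{A,C}
  [1..1]={A,C,T0}  "a"  orig:{A,C}
  [2..2]={A,C,T0}  "a"  orig:{A,C}
  [3..3]={A,C,T0}  "a"  orig:{A,C}
  [4..4]={A,C,T0}  "a"  orig:{A,C}
  [5..5]={A,C,T0}  "a"  orig:{A,C}
  [6..6]={T1}  "b"  orig:{}
  [7..7]={A,C,T0}  "a"  orig:{A,C}
  [8..8]={A,C,T0}  "a"  orig:{A,C}
  [0..1]={A,B,C,X2}  "aa"  orig:{A,B,C}
  [1..2]={A,B,C,X2}  "aa"  orig:{A,B,C}
  [2..3]={A,B,C,X2}  "aa"  orig:{A,B,C}
  [3..4]={A,B,C,X2}  "aa"  orig:{A,B,C}
  [4..5]={A,B,C,X2}  "aa"  orig:{A,B,C}
  [5..6]={A,C,S}  "ab"
  [6..7]={A}  "ba"
  [7..8]={A,B,C,X2}  "aa"  orig:{A,B,C}
  [0..2]={A,C,S,X2}  "aaa"  orig:{A,C,S}
  [1..3]={A,C,S,X2}  "aaa"  orig:{A,C,S}
  [2..4]={A,C,S,X2}  "aaa"  orig:{A,C,S}
  [3..5]={A,C,S,X2}  "aaa"  orig:{A,C,S}
  [4..6]={A,C,X3}  "aab"  orig:{A,C}
  [5..7]={A,C,X2}  "aba"  orig:{A,C}
  [6..8]={A,C}  "baa"
  [0..3]={A,B,C,S,X2}  "aaaa"  orig:{A,B,C,S}
  [1..4]={A,B,C,S,X2}  "aaaa"  orig:{A,B,C,S}
  [2..5]={A,B,C,S,X2}  "aaaa"  orig:{A,B,C,S}
  [3..6]={A,B,C,S}  "aaab"
  [4..7]={A,C,X2}  "aaba"  orig:{A,C}
  [5..8]={A,C,X2}  "abaa"  orig:{A,C}
  [0..4]={A,B,C,S,X2}  "aaaaa"  orig:{A,B,C,S}
  [1..5]={A,B,C,S,X2}  "aaaaa"  orig:{A,B,C,S}
  [2..6]={A,B,C,S,X3}  "aaaab"  orig:{A,B,C,S}
  [3..7]={A,B,C,S,X2}  "aaaba"  orig:{A,B,C,S}
  [4..8]={A,C,S,X2}  "aabaa"  orig:{A,C,S}
  [0..5]={A,B,C,S,X2}  "aaaaaa"  orig:{A,B,C,S}
  [1..6]={A,B,C,S,X3}  "aaaaab"  orig:{A,B,C,S}
  [2..7]={A,B,C,S,X2}  "aaaaba"  orig:{A,B,C,S}
  [3..8]={A,B,C,S,X2}  "aaabaa"  orig:{A,B,C,S}
  [0..6]={A,B,C,S,X3}  "aaaaaab"  orig:{A,B,C,S}
  [1..7]={A,B,C,S,X2}  "aaaaaba"  orig:{A,B,C,S}
  [2..8]={A,B,C,S,X2}  "aaaabaa"  orig:{A,B,C,S}
  [0..7]={A,B,C,S,X2}  "aaaaaaba"  orig:{A,B,C,S}
  [1..8]={A,B,C,S,X2}  "aaaaabaa"  orig:{A,B,C,S}
  [0..8]={A,B,C,S,X2}  "aaaaaabaa"  orig:{A,B,C,S}

S ∈ T[0,8] ⇒ YES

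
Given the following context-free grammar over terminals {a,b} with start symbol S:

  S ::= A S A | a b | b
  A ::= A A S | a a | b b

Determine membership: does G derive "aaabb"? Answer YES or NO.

Convert to CNF:
  S -> A X3 | T0 T1 | b
  A -> A X2 | T0 T0 | T1 T1
  T0 -> a
  T1 -> b
  X2 -> A S
  X3 -> S A

CYK table (by increasing span):
  cell(0,0) a: {T0}  orig:{}
  cell(1,1) a: {T0}  orig:{}
  cell(2,2) a: {T0}  orig:{}
  cell(3,3) b: {S,T1}  orig:{S}
  cell(4,4) b: {S,T1}  orig:{S}
  cell(0,1) aa: {A}
  cell(1,2) aa: {A}
  cell(2,3) ab: {S}
  cell(3,4) bb: {A}
  cell(0,2) aaa: ∅
  cell(1,3) aab: {X2}  orig:{}
  cell(2,4) abb: ∅
  cell(0,3) aaab: {X2}  orig:{}
  cell(1,4) aabb: ∅
  cell(0,4) aaabb: ∅

S ∉ T[0,4] ⇒ NO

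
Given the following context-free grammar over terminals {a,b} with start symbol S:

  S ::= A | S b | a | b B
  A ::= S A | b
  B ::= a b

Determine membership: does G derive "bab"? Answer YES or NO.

Convert to CNF:
  S -> S A | S T1 | T1 B | a | b
  A -> S A | b
  B -> T0 T1
  T0 -> a
  T1 -> b

CYK fill:
  T[0,0] 'b' = {A,S,T1}  orig:{A,S}
  T[1,1] 'a' = {S,T0}  orig:{S}
  T[2,2] 'b' = {A,S,T1}  orig:{A,S}
  T[0,1] 'ba' = ∅
  T[1,2] 'ab' = {A,B,S}
  T[0,2] 'bab' = {A,S}

S ∈ T[0,2] ⇒ YES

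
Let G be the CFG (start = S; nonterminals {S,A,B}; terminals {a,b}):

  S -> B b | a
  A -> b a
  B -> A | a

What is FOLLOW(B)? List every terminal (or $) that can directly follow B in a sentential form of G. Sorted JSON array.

FIRST sets, iterate to fixpoint:
round 1:
  A via A→b a: +{b}
  B via B→A: +{b}
  B via B→a: +{a}
  S via S→B b: +{a,b}
  FIRST[S]={a,b}  FIRST[A]={b}  FIRST[B]={a,b}
round 2: — fixpoint
  FIRST[S]={a,b}  FIRST[A]={b}  FIRST[B]={a,b}

FOLLOW sets:
seed FOLLOW(S) with $
pass 1:
  S→B b: FOLLOW(B) ⊇ FIRST(b) = {b}; new: +{b}
  FOLLOW(S)={$}  FOLLOW(A)={}  FOLLOW(B)={b}
pass 2:
  B→A: FOLLOW(A) ⊇ FOLLOW(B) ⊇ {b}; new: +{b}
  FOLLOW(S)={$}  FOLLOW(A)={b}  FOLLOW(B)={b}
pass 3: done
  FOLLOW(S)={$}  FOLLOW(A)={b}  FOLLOW(B)={b}

FOLLOW(B) = ["b"]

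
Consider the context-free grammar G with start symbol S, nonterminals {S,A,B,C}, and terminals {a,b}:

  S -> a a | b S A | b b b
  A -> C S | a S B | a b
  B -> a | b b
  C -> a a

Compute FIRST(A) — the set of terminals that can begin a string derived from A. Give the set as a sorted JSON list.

FIRST sets, iterate to fixpoint:
iter 1:
  A via A→a S B: +{a}
  B via B→a: +{a}
  B via B→b b: +{b}
  C via C→a a: +{a}
  S via S→a a: +{a}
  S via S→b S A: +{b}
  FIRST[S]={a,b}  FIRST[A]={a}  FIRST[B]={a,b}  FIRST[C]={a}
iter 2: done
  FIRST[S]={a,b}  FIRST[A]={a}  FIRST[B]={a,b}  FIRST[C]={a}

FIRST(A) = ["a"]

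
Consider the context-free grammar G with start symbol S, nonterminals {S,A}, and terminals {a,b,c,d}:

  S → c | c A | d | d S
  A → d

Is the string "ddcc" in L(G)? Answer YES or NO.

CNF form of G:
  S -> T0 A | T1 S | c | d
  A -> d
  T0 -> c
  T1 -> d

Fill CYK table bottom-up:
  [0..0]={A,S,T1}  "d"  orig:{A,S}
  [1..1]={A,S,T1}  "d"  orig:{A,S}
  [2..2]={S,T0}  "c"  orig:{S}
  [3..3]={S,T0}  "c"  orig:{S}
  [0..1]={S}  "dd"
  [1..2]={S}  "dc"
  [2..3]=∅  "cc"
  [0..2]={S}  "ddc"
  [1..3]=∅  "dcc"
  [0..3]=∅  "ddcc"

S ∉ T[0,3] ⇒ NO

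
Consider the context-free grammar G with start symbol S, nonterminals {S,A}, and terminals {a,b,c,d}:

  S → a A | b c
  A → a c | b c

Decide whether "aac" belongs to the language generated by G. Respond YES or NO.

Convert to CNF:
  S -> T0 A | T2 T1
  A -> T0 T1 | T2 T1
  T0 -> a
  T1 -> c
  T2 -> b

Fill CYK table bottom-up:
  T[0,0] 'a' = {T0}  orig:{}
  T[1,1] 'a' = {T0}  orig:{}
  T[2,2] 'c' = {T1}  orig:{}
  T[0,1] 'aa' = ∅
  T[1,2] 'ac' = {A}
  T[0,2] 'aac' = {S}

S ∈ T[0,2] ⇒ YES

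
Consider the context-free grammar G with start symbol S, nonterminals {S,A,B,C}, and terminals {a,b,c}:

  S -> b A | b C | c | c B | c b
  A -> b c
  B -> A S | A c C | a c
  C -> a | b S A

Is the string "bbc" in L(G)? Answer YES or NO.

Convert to CNF:
  S -> T0 A | T0 C | T1 B | T1 T0 | c
  A -> T0 T1
  B -> A S | A X3 | T2 T1
  C -> T0 X4 | a
  T0 -> b
  T1 -> c
  T2 -> a
  X3 -> T1 C
  X4 -> S A

CYK fill:
  T[0,0] 'b' = {T0}  orig:{}
  T[1,1] 'b' = {T0}  orig:{}
  T[2,2] 'c' = {S,T1}  orig:{S}
  T[0,1] 'bb' = ∅
  T[1,2] 'bc' = {A}
  T[0,2] 'bbc' = {S}

S ∈ T[0,2] ⇒ YES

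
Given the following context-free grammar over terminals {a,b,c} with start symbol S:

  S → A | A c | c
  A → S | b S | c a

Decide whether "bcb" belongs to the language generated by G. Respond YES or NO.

CNF form of G:
  S -> A T0 | T0 T2 | T1 S | c
  A -> A T0 | T0 T2 | T1 S | c
  T0 -> c
  T1 -> b
  T2 -> a

Fill CYK table bottom-up:
  T[0,0] 'b' = {T1}  orig:{}
  T[1,1] 'c' = {A,S,T0}  orig:{A,S}
  T[2,2] 'b' = {T1}  orig:{}
  T[0,1] 'bc' = {A,S}
  T[1,2] 'cb' = ∅
  T[0,2] 'bcb' = ∅

S ∉ T[0,2] ⇒ NO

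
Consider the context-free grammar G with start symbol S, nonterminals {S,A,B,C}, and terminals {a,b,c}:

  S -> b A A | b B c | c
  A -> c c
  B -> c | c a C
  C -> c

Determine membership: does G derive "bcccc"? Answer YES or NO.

CNF form of G:
  S -> T2 X4 | T2 X5 | c
  A -> T0 T0
  B -> T0 X3 | c
  C -> c
  T0 -> c
  T1 -> a
  T2 -> b
  X3 -> T1 C
  X4 -> A A
  X5 -> B T0

Fill CYK table bottom-up:
  [0..0]={T2}  "b"  orig:{}
  [1..1]={B,C,S,T0}  "c"  orig:{B,C,S}
  [2..2]={B,C,S,T0}  "c"  orig:{B,C,S}
  [3..3]={B,C,S,T0}  "c"  orig:{B,C,S}
  [4..4]={B,C,S,T0}  "c"  orig:{B,C,S}
  [0..1]=∅  "bc"
  [1..2]={A,X5}  "cc"  orig:{A}
  [2..3]={A,X5}  "cc"  orig:{A}
  [3..4]={A,X5}  "cc"  orig:{A}
  [0..2]={S}  "bcc"
  [1..3]=∅  "ccc"
  [2..4]=∅  "ccc"
  [0..3]=∅  "bccc"
  [1..4]={X4}  "cccc"  orig:{}
  [0..4]={S}  "bcccc"

S ∈ T[0,4] ⇒ YES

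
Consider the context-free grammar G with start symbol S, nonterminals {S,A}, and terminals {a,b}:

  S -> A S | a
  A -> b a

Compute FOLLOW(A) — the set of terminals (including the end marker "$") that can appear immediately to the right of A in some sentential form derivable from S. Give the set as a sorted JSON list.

FIRST iteration:
round 1:
  A via A→b a: +{b}
  S via S→A S: +{b}
  S via S→a: +{a}
  FIRST(S)={a,b}  FIRST(A)={b}
round 2: — fixpoint
  FIRST(S)={a,b}  FIRST(A)={b}

Compute FOLLOW by fixpoint:
FOLLOW(S) := {$}
iter 1:
  S→A S: FOLLOW(A) ⊇ FIRST(S) = {a,b}; new: +{a,b}
  FOLLOW(S)={$}  FOLLOW(A)={a,b}
iter 2: — fixpoint
  FOLLOW(S)={$}  FOLLOW(A)={a,b}

FOLLOW(A) = ["a", "b"]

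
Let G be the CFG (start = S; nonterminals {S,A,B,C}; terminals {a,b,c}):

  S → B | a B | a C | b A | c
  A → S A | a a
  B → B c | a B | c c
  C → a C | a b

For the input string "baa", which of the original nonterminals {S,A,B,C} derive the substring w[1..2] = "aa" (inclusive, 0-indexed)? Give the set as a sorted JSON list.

CNF form of G:
  S -> B T1 | T0 B | T0 C | T1 T1 | T2 A | c
  A -> S A | T0 T0
  B -> B T1 | T0 B | T1 T1
  C -> T0 C | T0 T2
  T0 -> a
  T1 -> c
  T2 -> b

CYK fill (cells [i..j] with 1 ≤ i ≤ j ≤ 2 only):
  [1..1]={T0}  "a"  orig:{}
  [2..2]={T0}  "a"  orig:{}
  [1..2]={A}  "aa"

Original NTs in T[1,2] deriving "aa": ["A"]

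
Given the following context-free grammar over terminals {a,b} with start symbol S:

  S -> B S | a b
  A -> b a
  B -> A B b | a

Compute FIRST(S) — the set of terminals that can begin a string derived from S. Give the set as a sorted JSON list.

FIRST sets, iterate to fixpoint:
[1]
  A via A→b a: +{b}
  B via B→A B b: +{b}
  B via B→a: +{a}
  S via S→B S: +{a,b}
  S: {a,b}  A: {b}  B: {a,b}
[2] done
  S: {a,b}  A: {b}  B: {a,b}

FIRST(S) = ["a", "b"]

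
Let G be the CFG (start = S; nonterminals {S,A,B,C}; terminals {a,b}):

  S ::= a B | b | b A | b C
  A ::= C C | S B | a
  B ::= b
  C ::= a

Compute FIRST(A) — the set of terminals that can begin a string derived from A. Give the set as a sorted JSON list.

FIRST sets, iterate to fixpoint:
[1]
  A via A→a: +{a}
  B via B→b: +{b}
  C via C→a: +{a}
  S via S→a B: +{a}
  S via S→b: +{b}
  FIRST[S]={a,b}  FIRST[A]={a}  FIRST[B]={b}  FIRST[C]={a}
[2]
  A via A→S B: +{b}
  FIRST[S]={a,b}  FIRST[A]={a,b}  FIRST[B]={b}  FIRST[C]={a}
[3] done
  FIRST[S]={a,b}  FIRST[A]={a,b}  FIRST[B]={b}  FIRST[C]={a}

FIRST(A) = ["a", "b"]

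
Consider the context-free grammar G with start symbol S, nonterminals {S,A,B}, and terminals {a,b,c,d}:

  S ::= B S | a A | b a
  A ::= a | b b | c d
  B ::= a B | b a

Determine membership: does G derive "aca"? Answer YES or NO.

CNF form of G:
  S -> B S | T0 T3 | T3 A
  A -> T0 T0 | T1 T2 | a
  B -> T0 T3 | T3 B
  T0 -> b
  T1 -> c
  T2 -> d
  T3 -> a

CYK table (by increasing span):
  T[0,0] 'a' = {A,T3}  orig:{A}
  T[1,1] 'c' = {T1}  orig:{}
  T[2,2] 'a' = {A,T3}  orig:{A}
  T[0,1] 'ac' = ∅
  T[1,2] 'ca' = ∅
  T[0,2] 'aca' = ∅

S ∉ T[0,2] ⇒ NO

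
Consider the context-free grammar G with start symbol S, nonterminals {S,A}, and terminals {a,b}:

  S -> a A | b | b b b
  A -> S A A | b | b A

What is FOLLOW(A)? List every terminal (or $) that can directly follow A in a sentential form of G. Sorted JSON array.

FIRST sets, iterate to fixpoint:
round 1:
  A via A→b: +{b}
  S via S→a A: +{a}
  S via S→b: +{b}
  FIRST(S)={a,b}  FIRST(A)={b}
round 2:
  A via A→S A A: +{a}
  FIRST(S)={a,b}  FIRST(A)={a,b}
round 3: done
  FIRST(S)={a,b}  FIRST(A)={a,b}

Compute FOLLOW by fixpoint:
seed FOLLOW(S) with $
round 1:
  A→S A A: FOLLOW(S) ⊇ FIRST(A) = {a,b}; new: +{a,b}
  A→S A A: FOLLOW(A) ⊇ FIRST(A) = {a,b}; new: +{a,b}
  S→a A: FOLLOW(A) ⊇ FOLLOW(S) ⊇ {$,a,b}; new: +{$}
  S: {$,a,b}  A: {$,a,b}
round 2: — fixpoint
  S: {$,a,b}  A: {$,a,b}

FOLLOW(A) = ["$", "a", "b"]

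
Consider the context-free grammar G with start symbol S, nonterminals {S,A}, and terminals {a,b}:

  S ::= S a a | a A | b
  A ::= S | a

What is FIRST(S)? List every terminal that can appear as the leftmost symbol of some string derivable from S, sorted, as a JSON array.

FIRST sets, iterate to fixpoint:
[1]
  A via A→a: +{a}
  S via S→a A: +{a}
  S via S→b: +{b}
  S: {a,b}  A: {a}
[2]
  A via A→S: +{b}
  S: {a,b}  A: {a,b}
[3] (no change)
  S: {a,b}  A: {a,b}

FIRST(S) = ["a", "b"]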